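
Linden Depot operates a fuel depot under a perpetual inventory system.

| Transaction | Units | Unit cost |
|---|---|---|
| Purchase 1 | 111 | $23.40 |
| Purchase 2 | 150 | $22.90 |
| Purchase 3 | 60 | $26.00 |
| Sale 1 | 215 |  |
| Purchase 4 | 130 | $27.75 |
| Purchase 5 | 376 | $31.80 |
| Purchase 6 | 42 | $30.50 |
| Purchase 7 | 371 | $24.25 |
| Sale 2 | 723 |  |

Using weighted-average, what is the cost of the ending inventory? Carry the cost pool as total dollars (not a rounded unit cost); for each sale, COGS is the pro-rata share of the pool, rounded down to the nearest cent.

After Purchase 1: 111 on hand, pool $2,597.40 (≈ $23.4000 each)
After Purchase 2: 261 on hand, pool $6,032.40 (≈ $23.1126 each)
After Purchase 3: 321 on hand, pool $7,592.40 (≈ $23.6523 each)
Sale 1, sell 215: 215/321 × $7,592.40 → $5,085.25
After Purchase 4: 236 on hand, pool $6,114.65 (≈ $25.9095 each)
After Purchase 5: 612 on hand, pool $18,071.45 (≈ $29.5285 each)
After Purchase 6: 654 on hand, pool $19,352.45 (≈ $29.5909 each)
After Purchase 7: 1025 on hand, pool $28,349.20 (≈ $27.6578 each)
Sale 2, sell 723: 723/1025 × $28,349.20 → $19,996.55
Total COGS = $5,085.25 + $19,996.55 = $25,081.80
Ending inventory (cost pool remaining) = $8,352.65
Check: goods available $33,434.45 = COGS $25,081.80 + ending $8,352.65

Ending inventory = $8,352.65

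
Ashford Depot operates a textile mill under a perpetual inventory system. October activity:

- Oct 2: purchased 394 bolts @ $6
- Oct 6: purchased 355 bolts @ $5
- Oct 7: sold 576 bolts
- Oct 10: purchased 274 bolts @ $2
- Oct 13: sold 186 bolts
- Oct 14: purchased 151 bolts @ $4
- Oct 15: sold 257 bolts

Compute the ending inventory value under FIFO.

Ending inventory = $612

Oct 7, 576 sold [FIFO — oldest first]: 394 @ $6 + 182 @ $5 = $3,274
Oct 13, 186 sold [FIFO — oldest first]: 173 @ $5 + 13 @ $2 = $891
Oct 15, 257 sold [FIFO — oldest first]: 257 @ $2 = $514
Total COGS = $3,274 + $891 + $514 = $4,679
Ending inventory: 4 @ $2 + 151 @ $4 = $612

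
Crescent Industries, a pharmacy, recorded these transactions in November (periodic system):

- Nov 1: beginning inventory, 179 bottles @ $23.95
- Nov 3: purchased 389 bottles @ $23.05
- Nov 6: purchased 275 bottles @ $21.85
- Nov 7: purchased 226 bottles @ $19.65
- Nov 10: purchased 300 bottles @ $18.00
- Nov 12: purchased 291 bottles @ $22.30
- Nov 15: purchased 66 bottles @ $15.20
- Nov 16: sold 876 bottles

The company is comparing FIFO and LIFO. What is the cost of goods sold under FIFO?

COGS = $19,910.70

FIFO COGS: 179 @ $23.95 + 389 @ $23.05 + 275 @ $21.85 + 33 @ $19.65 = $19,910.70
LIFO COGS: 66 @ $15.20 + 291 @ $22.30 + 300 @ $18.00 + 219 @ $19.65 = $17,195.85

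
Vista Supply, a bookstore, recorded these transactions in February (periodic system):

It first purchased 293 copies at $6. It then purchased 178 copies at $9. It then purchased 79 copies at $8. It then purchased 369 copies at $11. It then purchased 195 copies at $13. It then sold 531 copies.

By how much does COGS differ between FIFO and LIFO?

$2,391

FIFO COGS: 293 @ $6 + 178 @ $9 + 60 @ $8 = $3,840
LIFO COGS: 195 @ $13 + 336 @ $11 = $6,231
Difference = |$3,840 − $6,231| = $2,391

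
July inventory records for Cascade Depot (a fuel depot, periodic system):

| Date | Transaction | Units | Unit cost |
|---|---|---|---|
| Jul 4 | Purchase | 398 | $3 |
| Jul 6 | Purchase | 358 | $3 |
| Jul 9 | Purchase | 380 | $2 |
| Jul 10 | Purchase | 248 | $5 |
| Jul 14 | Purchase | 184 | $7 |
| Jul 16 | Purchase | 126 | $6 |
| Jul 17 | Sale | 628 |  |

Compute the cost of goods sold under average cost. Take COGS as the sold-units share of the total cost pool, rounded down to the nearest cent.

Jul 17, sell 628: 628/1694 × $6,312.00 → $2,339.98
Ending inventory (cost pool remaining) = $3,972.02

COGS = $2,339.98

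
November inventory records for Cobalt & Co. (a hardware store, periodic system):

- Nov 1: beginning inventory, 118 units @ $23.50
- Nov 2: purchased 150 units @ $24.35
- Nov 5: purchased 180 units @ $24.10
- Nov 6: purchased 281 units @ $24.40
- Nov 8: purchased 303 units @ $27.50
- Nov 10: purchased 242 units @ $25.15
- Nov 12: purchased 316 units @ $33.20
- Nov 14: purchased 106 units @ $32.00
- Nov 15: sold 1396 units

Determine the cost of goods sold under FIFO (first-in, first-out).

COGS = $36,089.10

Nov 15, 1396 sold [FIFO — oldest first]: 118 @ $23.50 + 150 @ $24.35 + 180 @ $24.10 + 281 @ $24.40 + 303 @ $27.50 + 242 @ $25.15 + 122 @ $33.20 = $36,089.10
Ending inventory: 194 @ $33.20 + 106 @ $32.00 = $9,832.80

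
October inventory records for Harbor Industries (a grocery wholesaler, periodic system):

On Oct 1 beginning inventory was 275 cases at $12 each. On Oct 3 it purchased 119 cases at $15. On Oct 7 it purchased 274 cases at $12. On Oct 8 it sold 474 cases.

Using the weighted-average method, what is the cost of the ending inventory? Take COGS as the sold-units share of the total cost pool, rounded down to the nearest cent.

Ending inventory = $2,431.68

Oct 8, sell 474: 474/668 × $8,373.00 → $5,941.32
Ending inventory (cost pool remaining) = $2,431.68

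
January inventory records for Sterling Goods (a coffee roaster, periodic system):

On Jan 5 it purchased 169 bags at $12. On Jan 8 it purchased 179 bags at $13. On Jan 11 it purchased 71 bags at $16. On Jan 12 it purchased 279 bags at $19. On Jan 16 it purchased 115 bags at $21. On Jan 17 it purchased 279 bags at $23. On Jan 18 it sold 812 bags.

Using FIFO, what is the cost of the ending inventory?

Ending inventory = $6,438

Jan 18, 812 sold [FIFO — oldest first]: 169 @ $12 + 179 @ $13 + 71 @ $16 + 279 @ $19 + 114 @ $21 = $13,186
Ending inventory: 1 @ $21 + 279 @ $23 = $6,438
Check: goods available $19,624 = COGS $13,186 + ending $6,438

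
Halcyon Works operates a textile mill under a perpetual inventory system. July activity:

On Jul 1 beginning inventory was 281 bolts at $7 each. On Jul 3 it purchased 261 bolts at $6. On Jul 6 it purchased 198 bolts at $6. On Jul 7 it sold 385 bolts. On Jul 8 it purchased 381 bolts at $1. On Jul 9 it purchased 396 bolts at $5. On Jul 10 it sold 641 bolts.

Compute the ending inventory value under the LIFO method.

Ending inventory = $2,547

Jul 7, 385 sold [LIFO — newest first]: 198 @ $6 + 187 @ $6 = $2,310
Jul 10, 641 sold [LIFO — newest first]: 396 @ $5 + 245 @ $1 = $2,225
Total COGS = $2,310 + $2,225 = $4,535
Ending inventory: 281 @ $7 + 74 @ $6 + 136 @ $1 = $2,547
Check: goods available $7,082 = COGS $4,535 + ending $2,547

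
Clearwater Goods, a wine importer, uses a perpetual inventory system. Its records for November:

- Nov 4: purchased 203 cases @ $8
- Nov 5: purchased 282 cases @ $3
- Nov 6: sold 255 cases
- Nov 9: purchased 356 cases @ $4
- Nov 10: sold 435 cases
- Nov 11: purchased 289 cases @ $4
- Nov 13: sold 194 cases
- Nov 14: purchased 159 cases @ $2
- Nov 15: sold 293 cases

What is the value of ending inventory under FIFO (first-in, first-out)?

Nov 6, 255 sold [FIFO — oldest first]: 203 @ $8 + 52 @ $3 = $1,780
Nov 10, 435 sold [FIFO — oldest first]: 230 @ $3 + 205 @ $4 = $1,510
Nov 13, 194 sold [FIFO — oldest first]: 151 @ $4 + 43 @ $4 = $776
Nov 15, 293 sold [FIFO — oldest first]: 246 @ $4 + 47 @ $2 = $1,078
Total COGS = $1,780 + $1,510 + $776 + $1,078 = $5,144
Ending inventory: 112 @ $2 = $224
Check: goods available $5,368 = COGS $5,144 + ending $224

Ending inventory = $224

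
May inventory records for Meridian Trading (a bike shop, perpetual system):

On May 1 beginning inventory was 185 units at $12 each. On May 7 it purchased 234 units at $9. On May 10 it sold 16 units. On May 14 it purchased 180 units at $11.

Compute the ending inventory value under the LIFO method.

Ending inventory = $6,162

May 10, 16 sold [LIFO — newest first]: 16 @ $9 = $144
Ending inventory: 185 @ $12 + 218 @ $9 + 180 @ $11 = $6,162
Check: goods available $6,306 = COGS $144 + ending $6,162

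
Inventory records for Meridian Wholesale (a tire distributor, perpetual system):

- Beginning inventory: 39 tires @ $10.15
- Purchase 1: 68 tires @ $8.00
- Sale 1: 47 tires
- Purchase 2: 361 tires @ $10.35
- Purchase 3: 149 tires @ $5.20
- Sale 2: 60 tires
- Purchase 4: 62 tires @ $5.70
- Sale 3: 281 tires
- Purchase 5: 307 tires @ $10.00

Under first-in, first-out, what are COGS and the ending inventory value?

Sale 1 (47) [FIFO — oldest first]: 39 @ $10.15 + 8 @ $8.00 = $459.85
Sale 2 (60) [FIFO — oldest first]: 60 @ $8.00 = $480.00
Sale 3 (281) [FIFO — oldest first]: 281 @ $10.35 = $2,908.35
Total COGS = $459.85 + $480.00 + $2,908.35 = $3,848.20
Ending inventory: 80 @ $10.35 + 149 @ $5.20 + 62 @ $5.70 + 307 @ $10.00 = $5,026.20

COGS = $3,848.20; ending inventory = $5,026.20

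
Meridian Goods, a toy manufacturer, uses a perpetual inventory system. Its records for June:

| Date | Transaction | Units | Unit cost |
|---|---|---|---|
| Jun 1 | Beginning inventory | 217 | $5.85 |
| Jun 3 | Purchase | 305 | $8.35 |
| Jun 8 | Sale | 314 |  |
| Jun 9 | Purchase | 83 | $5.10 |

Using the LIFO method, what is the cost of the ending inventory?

Jun 8, 314 sold [LIFO — newest first]: 305 @ $8.35 + 9 @ $5.85 = $2,599.40
Ending inventory: 208 @ $5.85 + 83 @ $5.10 = $1,640.10

Ending inventory = $1,640.10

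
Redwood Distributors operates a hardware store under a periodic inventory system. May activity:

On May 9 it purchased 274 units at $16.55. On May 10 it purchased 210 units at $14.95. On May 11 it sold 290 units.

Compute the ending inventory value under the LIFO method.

May 11, 290 sold [LIFO — newest first]: 210 @ $14.95 + 80 @ $16.55 = $4,463.50
Ending inventory: 194 @ $16.55 = $3,210.70

Ending inventory = $3,210.70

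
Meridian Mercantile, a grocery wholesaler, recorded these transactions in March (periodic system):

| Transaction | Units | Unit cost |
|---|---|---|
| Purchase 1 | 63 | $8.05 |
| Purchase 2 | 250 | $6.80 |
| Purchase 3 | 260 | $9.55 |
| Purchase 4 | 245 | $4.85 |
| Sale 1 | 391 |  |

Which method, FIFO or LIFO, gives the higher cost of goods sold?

FIFO COGS: 63 @ $8.05 + 250 @ $6.80 + 78 @ $9.55 = $2,952.05
LIFO COGS: 245 @ $4.85 + 146 @ $9.55 = $2,582.55

FIFO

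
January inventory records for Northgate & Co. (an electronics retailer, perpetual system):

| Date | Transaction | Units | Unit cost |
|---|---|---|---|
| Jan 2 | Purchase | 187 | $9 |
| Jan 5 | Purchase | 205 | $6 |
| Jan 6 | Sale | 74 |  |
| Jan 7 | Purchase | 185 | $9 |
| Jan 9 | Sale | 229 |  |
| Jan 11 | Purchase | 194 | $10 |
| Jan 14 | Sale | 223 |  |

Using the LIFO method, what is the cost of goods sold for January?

COGS = $4,487

Jan 6, 74 sold [LIFO — newest first]: 74 @ $6 = $444
Jan 9, 229 sold [LIFO — newest first]: 185 @ $9 + 44 @ $6 = $1,929
Jan 14, 223 sold [LIFO — newest first]: 194 @ $10 + 29 @ $6 = $2,114
Total COGS = $444 + $1,929 + $2,114 = $4,487
Ending inventory: 187 @ $9 + 58 @ $6 = $2,031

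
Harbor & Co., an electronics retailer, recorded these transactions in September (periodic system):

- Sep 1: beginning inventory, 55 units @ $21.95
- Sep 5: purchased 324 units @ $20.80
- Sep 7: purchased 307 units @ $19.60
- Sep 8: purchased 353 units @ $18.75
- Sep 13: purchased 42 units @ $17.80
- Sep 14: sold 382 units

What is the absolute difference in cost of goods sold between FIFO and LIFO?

$882.65

FIFO COGS: 55 @ $21.95 + 324 @ $20.80 + 3 @ $19.60 = $8,005.25
LIFO COGS: 42 @ $17.80 + 340 @ $18.75 = $7,122.60
Difference = |$8,005.25 − $7,122.60| = $882.65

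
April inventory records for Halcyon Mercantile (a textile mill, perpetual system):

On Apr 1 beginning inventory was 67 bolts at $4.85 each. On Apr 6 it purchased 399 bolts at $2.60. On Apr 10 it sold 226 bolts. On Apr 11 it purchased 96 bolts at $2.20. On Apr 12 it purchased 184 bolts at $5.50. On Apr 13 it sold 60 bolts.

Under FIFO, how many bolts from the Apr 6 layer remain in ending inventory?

Apr 10, 226 sold [FIFO — oldest first]: 67 @ $4.85 + 159 @ $2.60 = $738.35
Apr 13, 60 sold [FIFO — oldest first]: 60 @ $2.60 = $156.00
Total COGS = $738.35 + $156.00 = $894.35
Ending inventory: 180 @ $2.60 + 96 @ $2.20 + 184 @ $5.50 = $1,691.20

180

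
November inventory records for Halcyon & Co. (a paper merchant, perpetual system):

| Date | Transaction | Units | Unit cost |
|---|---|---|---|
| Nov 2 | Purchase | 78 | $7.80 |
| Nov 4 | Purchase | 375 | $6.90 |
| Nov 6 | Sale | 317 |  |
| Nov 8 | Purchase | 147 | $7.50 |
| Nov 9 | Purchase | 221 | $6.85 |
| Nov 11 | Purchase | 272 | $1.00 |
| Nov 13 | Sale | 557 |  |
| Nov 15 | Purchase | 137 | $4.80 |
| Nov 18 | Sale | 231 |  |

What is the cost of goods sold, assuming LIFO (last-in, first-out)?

Nov 6, 317 sold [LIFO — newest first]: 317 @ $6.90 = $2,187.30
Nov 13, 557 sold [LIFO — newest first]: 272 @ $1.00 + 221 @ $6.85 + 64 @ $7.50 = $2,265.85
Nov 18, 231 sold [LIFO — newest first]: 137 @ $4.80 + 83 @ $7.50 + 11 @ $6.90 = $1,356.00
Total COGS = $2,187.30 + $2,265.85 + $1,356.00 = $5,809.15
Ending inventory: 78 @ $7.80 + 47 @ $6.90 = $932.70

COGS = $5,809.15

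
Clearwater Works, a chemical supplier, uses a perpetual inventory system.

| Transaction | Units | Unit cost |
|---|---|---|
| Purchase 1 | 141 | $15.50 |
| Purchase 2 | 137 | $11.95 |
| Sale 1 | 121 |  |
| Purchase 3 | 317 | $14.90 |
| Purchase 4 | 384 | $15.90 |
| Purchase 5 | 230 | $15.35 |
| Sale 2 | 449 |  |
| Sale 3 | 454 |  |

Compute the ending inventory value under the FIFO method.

Ending inventory = $2,839.75

Sale 1 (121) [FIFO — oldest first]: 121 @ $15.50 = $1,875.50
Sale 2 (449) [FIFO — oldest first]: 20 @ $15.50 + 137 @ $11.95 + 292 @ $14.90 = $6,297.95
Sale 3 (454) [FIFO — oldest first]: 25 @ $14.90 + 384 @ $15.90 + 45 @ $15.35 = $7,168.85
Total COGS = $1,875.50 + $6,297.95 + $7,168.85 = $15,342.30
Ending inventory: 185 @ $15.35 = $2,839.75
Check: goods available $18,182.05 = COGS $15,342.30 + ending $2,839.75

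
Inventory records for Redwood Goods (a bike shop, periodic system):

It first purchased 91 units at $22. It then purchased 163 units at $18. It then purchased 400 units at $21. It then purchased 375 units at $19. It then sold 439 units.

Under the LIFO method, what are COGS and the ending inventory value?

COGS = $8,469; ending inventory = $11,992

Sale 1 (439) [LIFO — newest first]: 375 @ $19 + 64 @ $21 = $8,469
Ending inventory: 91 @ $22 + 163 @ $18 + 336 @ $21 = $11,992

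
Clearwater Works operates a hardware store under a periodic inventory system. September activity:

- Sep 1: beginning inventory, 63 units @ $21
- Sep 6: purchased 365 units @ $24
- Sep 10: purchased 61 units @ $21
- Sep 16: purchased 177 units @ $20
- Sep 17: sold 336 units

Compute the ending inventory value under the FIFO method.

Sep 17, 336 sold [FIFO — oldest first]: 63 @ $21 + 273 @ $24 = $7,875
Ending inventory: 92 @ $24 + 61 @ $21 + 177 @ $20 = $7,029
Check: goods available $14,904 = COGS $7,875 + ending $7,029

Ending inventory = $7,029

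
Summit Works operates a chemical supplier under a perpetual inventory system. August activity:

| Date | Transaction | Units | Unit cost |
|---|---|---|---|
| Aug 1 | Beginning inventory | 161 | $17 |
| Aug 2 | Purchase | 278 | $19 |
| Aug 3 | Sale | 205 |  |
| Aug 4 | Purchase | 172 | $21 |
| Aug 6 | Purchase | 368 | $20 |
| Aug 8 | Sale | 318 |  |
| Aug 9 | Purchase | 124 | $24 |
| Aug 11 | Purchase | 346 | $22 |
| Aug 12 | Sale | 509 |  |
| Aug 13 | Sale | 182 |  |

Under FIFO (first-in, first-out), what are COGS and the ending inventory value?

Aug 3, 205 sold [FIFO — oldest first]: 161 @ $17 + 44 @ $19 = $3,573
Aug 8, 318 sold [FIFO — oldest first]: 234 @ $19 + 84 @ $21 = $6,210
Aug 12, 509 sold [FIFO — oldest first]: 88 @ $21 + 368 @ $20 + 53 @ $24 = $10,480
Aug 13, 182 sold [FIFO — oldest first]: 71 @ $24 + 111 @ $22 = $4,146
Total COGS = $3,573 + $6,210 + $10,480 + $4,146 = $24,409
Ending inventory: 235 @ $22 = $5,170

COGS = $24,409; ending inventory = $5,170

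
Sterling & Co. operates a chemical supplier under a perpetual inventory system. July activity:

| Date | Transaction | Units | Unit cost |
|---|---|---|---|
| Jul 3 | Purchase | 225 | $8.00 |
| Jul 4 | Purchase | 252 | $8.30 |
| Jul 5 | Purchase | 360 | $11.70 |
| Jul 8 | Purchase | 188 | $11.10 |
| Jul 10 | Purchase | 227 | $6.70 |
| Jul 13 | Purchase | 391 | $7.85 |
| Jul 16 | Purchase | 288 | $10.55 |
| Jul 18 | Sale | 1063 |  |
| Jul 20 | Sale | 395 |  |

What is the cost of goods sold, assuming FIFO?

Jul 18, 1063 sold [FIFO — oldest first]: 225 @ $8.00 + 252 @ $8.30 + 360 @ $11.70 + 188 @ $11.10 + 38 @ $6.70 = $10,445.00
Jul 20, 395 sold [FIFO — oldest first]: 189 @ $6.70 + 206 @ $7.85 = $2,883.40
Total COGS = $10,445.00 + $2,883.40 = $13,328.40
Ending inventory: 185 @ $7.85 + 288 @ $10.55 = $4,490.65

COGS = $13,328.40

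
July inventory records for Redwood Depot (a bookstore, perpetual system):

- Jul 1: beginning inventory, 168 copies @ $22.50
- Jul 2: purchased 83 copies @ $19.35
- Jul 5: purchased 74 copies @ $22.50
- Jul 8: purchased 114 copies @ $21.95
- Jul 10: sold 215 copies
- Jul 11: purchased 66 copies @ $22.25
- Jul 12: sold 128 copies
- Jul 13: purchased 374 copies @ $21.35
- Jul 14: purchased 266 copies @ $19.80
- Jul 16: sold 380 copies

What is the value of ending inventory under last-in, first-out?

Jul 10, 215 sold [LIFO — newest first]: 114 @ $21.95 + 74 @ $22.50 + 27 @ $19.35 = $4,689.75
Jul 12, 128 sold [LIFO — newest first]: 66 @ $22.25 + 56 @ $19.35 + 6 @ $22.50 = $2,687.10
Jul 16, 380 sold [LIFO — newest first]: 266 @ $19.80 + 114 @ $21.35 = $7,700.70
Total COGS = $4,689.75 + $2,687.10 + $7,700.70 = $15,077.55
Ending inventory: 162 @ $22.50 + 260 @ $21.35 = $9,196.00
Check: goods available $24,273.55 = COGS $15,077.55 + ending $9,196.00

Ending inventory = $9,196.00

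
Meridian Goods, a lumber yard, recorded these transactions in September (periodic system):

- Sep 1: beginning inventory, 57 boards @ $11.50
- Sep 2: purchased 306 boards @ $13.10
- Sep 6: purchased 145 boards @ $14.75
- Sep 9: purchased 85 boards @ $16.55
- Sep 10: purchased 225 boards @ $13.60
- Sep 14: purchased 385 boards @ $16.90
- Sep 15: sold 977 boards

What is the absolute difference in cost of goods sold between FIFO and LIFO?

$950.00

FIFO COGS: 57 @ $11.50 + 306 @ $13.10 + 145 @ $14.75 + 85 @ $16.55 + 225 @ $13.60 + 159 @ $16.90 = $13,956.70
LIFO COGS: 385 @ $16.90 + 225 @ $13.60 + 85 @ $16.55 + 145 @ $14.75 + 137 @ $13.10 = $14,906.70
Difference = |$13,956.70 − $14,906.70| = $950.00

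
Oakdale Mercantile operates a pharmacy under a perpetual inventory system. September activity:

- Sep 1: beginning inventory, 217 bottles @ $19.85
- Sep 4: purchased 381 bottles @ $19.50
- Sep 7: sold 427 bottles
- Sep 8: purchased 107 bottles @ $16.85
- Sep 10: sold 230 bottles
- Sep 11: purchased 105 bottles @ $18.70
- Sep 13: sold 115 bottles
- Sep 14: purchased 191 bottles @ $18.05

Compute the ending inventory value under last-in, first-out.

Ending inventory = $4,201.85

Sep 7, 427 sold [LIFO — newest first]: 381 @ $19.50 + 46 @ $19.85 = $8,342.60
Sep 10, 230 sold [LIFO — newest first]: 107 @ $16.85 + 123 @ $19.85 = $4,244.50
Sep 13, 115 sold [LIFO — newest first]: 105 @ $18.70 + 10 @ $19.85 = $2,162.00
Total COGS = $8,342.60 + $4,244.50 + $2,162.00 = $14,749.10
Ending inventory: 38 @ $19.85 + 191 @ $18.05 = $4,201.85
Check: goods available $18,950.95 = COGS $14,749.10 + ending $4,201.85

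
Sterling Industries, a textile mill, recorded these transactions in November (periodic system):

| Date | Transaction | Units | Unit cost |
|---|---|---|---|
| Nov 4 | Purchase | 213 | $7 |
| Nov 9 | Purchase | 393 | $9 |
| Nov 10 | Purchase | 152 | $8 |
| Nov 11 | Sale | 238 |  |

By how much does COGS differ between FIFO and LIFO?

$274

FIFO COGS: 213 @ $7 + 25 @ $9 = $1,716
LIFO COGS: 152 @ $8 + 86 @ $9 = $1,990
Difference = |$1,716 − $1,990| = $274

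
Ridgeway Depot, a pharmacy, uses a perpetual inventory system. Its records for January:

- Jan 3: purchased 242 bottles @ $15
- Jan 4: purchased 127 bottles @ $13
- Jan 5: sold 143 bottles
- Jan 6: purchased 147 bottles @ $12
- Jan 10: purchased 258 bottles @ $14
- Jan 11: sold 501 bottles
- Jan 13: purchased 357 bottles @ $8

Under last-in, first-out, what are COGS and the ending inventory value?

COGS = $8,707; ending inventory = $4,806

Jan 5, 143 sold [LIFO — newest first]: 127 @ $13 + 16 @ $15 = $1,891
Jan 11, 501 sold [LIFO — newest first]: 258 @ $14 + 147 @ $12 + 96 @ $15 = $6,816
Total COGS = $1,891 + $6,816 = $8,707
Ending inventory: 130 @ $15 + 357 @ $8 = $4,806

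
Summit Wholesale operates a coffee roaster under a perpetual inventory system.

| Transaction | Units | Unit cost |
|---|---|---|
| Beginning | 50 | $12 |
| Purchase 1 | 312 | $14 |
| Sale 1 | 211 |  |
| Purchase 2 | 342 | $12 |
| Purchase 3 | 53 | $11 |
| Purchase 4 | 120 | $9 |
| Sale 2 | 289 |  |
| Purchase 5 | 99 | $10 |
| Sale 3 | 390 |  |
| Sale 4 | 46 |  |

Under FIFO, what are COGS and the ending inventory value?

Sale 1 (211) [FIFO — oldest first]: 50 @ $12 + 161 @ $14 = $2,854
Sale 2 (289) [FIFO — oldest first]: 151 @ $14 + 138 @ $12 = $3,770
Sale 3 (390) [FIFO — oldest first]: 204 @ $12 + 53 @ $11 + 120 @ $9 + 13 @ $10 = $4,241
Sale 4 (46) [FIFO — oldest first]: 46 @ $10 = $460
Total COGS = $2,854 + $3,770 + $4,241 + $460 = $11,325
Ending inventory: 40 @ $10 = $400

COGS = $11,325; ending inventory = $400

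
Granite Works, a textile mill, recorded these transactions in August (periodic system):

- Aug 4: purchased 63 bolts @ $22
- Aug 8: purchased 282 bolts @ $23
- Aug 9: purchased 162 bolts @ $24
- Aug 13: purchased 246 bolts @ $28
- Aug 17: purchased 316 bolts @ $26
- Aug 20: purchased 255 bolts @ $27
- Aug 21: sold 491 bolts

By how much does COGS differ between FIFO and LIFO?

FIFO COGS: 63 @ $22 + 282 @ $23 + 146 @ $24 = $11,376
LIFO COGS: 255 @ $27 + 236 @ $26 = $13,021
Difference = |$11,376 − $13,021| = $1,645

$1,645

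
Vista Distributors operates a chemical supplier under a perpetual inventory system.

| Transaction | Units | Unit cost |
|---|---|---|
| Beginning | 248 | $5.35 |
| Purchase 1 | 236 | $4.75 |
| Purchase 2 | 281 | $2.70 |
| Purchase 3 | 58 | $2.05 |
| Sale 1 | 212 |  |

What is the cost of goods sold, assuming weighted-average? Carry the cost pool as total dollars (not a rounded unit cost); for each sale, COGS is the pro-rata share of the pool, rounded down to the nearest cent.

After Beginning: 248 on hand, pool $1,326.80 (≈ $5.3500 each)
After Purchase 1: 484 on hand, pool $2,447.80 (≈ $5.0574 each)
After Purchase 2: 765 on hand, pool $3,206.50 (≈ $4.1915 each)
After Purchase 3: 823 on hand, pool $3,325.40 (≈ $4.0406 each)
Sale 1, sell 212: 212/823 × $3,325.40 → $856.60
Ending inventory (cost pool remaining) = $2,468.80
Check: goods available $3,325.40 = COGS $856.60 + ending $2,468.80

COGS = $856.60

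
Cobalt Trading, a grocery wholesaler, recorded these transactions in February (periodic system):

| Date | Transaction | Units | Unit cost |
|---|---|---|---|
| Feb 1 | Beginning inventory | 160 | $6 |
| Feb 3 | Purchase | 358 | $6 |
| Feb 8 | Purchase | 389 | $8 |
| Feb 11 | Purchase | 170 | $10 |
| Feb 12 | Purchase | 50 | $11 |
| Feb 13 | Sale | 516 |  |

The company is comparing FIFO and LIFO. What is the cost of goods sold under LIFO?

FIFO COGS: 160 @ $6 + 356 @ $6 = $3,096
LIFO COGS: 50 @ $11 + 170 @ $10 + 296 @ $8 = $4,618

COGS = $4,618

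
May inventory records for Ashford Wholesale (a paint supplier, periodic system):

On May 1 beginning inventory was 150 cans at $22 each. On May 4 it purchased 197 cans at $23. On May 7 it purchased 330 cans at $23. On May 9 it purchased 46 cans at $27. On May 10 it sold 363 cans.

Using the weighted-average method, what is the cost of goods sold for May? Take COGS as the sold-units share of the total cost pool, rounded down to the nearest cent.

May 10, sell 363: 363/723 × $16,663.00 → $8,366.07
Ending inventory (cost pool remaining) = $8,296.93

COGS = $8,366.07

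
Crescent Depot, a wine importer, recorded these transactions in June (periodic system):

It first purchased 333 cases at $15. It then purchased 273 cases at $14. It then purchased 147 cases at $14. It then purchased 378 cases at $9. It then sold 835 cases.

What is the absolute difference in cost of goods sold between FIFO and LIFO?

$1,776

FIFO COGS: 333 @ $15 + 273 @ $14 + 147 @ $14 + 82 @ $9 = $11,613
LIFO COGS: 378 @ $9 + 147 @ $14 + 273 @ $14 + 37 @ $15 = $9,837
Difference = |$11,613 − $9,837| = $1,776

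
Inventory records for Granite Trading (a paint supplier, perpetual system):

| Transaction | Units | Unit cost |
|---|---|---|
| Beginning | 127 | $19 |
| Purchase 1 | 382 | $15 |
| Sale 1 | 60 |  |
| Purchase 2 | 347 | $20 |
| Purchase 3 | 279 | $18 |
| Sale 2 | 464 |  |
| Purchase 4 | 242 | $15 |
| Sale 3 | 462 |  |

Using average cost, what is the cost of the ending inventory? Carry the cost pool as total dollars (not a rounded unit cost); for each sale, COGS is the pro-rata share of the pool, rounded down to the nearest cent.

After Beginning: 127 on hand, pool $2,413.00 (≈ $19.0000 each)
After Purchase 1: 509 on hand, pool $8,143.00 (≈ $15.9980 each)
Sale 1, sell 60: 60/509 × $8,143.00 → $959.88
After Purchase 2: 796 on hand, pool $14,123.12 (≈ $17.7426 each)
After Purchase 3: 1075 on hand, pool $19,145.12 (≈ $17.8094 each)
Sale 2, sell 464: 464/1075 × $19,145.12 → $8,263.56
After Purchase 4: 853 on hand, pool $14,511.56 (≈ $17.0124 each)
Sale 3, sell 462: 462/853 × $14,511.56 → $7,859.71
Total COGS = $959.88 + $8,263.56 + $7,859.71 = $17,083.15
Ending inventory (cost pool remaining) = $6,651.85
Check: goods available $23,735.00 = COGS $17,083.15 + ending $6,651.85

Ending inventory = $6,651.85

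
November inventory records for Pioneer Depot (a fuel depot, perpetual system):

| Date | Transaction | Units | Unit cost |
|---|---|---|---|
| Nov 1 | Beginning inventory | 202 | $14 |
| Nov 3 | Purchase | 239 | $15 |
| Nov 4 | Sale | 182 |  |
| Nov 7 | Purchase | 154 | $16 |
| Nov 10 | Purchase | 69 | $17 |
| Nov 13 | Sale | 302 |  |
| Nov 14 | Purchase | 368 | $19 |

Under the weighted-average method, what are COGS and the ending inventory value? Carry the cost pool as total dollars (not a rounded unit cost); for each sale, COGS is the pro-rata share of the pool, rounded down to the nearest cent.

After Nov 1: 202 on hand, pool $2,828.00 (≈ $14.0000 each)
After Nov 3: 441 on hand, pool $6,413.00 (≈ $14.5420 each)
Nov 4, sell 182: 182/441 × $6,413.00 → $2,646.63
After Nov 7: 413 on hand, pool $6,230.37 (≈ $15.0856 each)
After Nov 10: 482 on hand, pool $7,403.37 (≈ $15.3597 each)
Nov 13, sell 302: 302/482 × $7,403.37 → $4,638.62
After Nov 14: 548 on hand, pool $9,756.75 (≈ $17.8043 each)
Total COGS = $2,646.63 + $4,638.62 = $7,285.25
Ending inventory (cost pool remaining) = $9,756.75

COGS = $7,285.25; ending inventory = $9,756.75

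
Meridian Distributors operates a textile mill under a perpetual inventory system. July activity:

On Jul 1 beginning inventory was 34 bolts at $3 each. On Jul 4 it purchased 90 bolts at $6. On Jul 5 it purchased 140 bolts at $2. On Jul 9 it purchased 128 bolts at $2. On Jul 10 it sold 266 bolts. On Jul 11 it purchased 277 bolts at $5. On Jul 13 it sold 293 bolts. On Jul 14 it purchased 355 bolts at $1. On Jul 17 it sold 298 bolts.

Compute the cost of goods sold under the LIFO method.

COGS = $2,303

Jul 10, 266 sold [LIFO — newest first]: 128 @ $2 + 138 @ $2 = $532
Jul 13, 293 sold [LIFO — newest first]: 277 @ $5 + 2 @ $2 + 14 @ $6 = $1,473
Jul 17, 298 sold [LIFO — newest first]: 298 @ $1 = $298
Total COGS = $532 + $1,473 + $298 = $2,303
Ending inventory: 34 @ $3 + 76 @ $6 + 57 @ $1 = $615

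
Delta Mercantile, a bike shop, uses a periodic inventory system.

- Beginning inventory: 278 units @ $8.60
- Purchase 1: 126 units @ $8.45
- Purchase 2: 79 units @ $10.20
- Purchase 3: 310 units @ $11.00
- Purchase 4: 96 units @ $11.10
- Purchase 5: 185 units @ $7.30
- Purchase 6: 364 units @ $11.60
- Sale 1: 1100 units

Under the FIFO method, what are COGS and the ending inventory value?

Sale 1 (1100) [FIFO — oldest first]: 278 @ $8.60 + 126 @ $8.45 + 79 @ $10.20 + 310 @ $11.00 + 96 @ $11.10 + 185 @ $7.30 + 26 @ $11.60 = $10,389.00
Ending inventory: 338 @ $11.60 = $3,920.80

COGS = $10,389.00; ending inventory = $3,920.80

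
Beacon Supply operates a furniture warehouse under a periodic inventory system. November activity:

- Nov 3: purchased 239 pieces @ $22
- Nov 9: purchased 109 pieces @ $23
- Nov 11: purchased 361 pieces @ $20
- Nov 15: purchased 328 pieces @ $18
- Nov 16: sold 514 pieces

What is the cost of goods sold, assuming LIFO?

Nov 16, 514 sold [LIFO — newest first]: 328 @ $18 + 186 @ $20 = $9,624
Ending inventory: 239 @ $22 + 109 @ $23 + 175 @ $20 = $11,265
Check: goods available $20,889 = COGS $9,624 + ending $11,265

COGS = $9,624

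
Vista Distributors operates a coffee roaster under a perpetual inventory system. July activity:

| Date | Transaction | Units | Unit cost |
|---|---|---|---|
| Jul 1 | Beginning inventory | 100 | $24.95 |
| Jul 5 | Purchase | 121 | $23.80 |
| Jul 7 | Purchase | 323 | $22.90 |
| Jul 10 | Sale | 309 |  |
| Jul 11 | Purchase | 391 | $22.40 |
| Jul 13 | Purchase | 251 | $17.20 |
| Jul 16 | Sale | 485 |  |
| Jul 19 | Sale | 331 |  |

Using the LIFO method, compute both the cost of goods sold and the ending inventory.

COGS = $24,325.15; ending inventory = $1,521.95

Jul 10, 309 sold [LIFO — newest first]: 309 @ $22.90 = $7,076.10
Jul 16, 485 sold [LIFO — newest first]: 251 @ $17.20 + 234 @ $22.40 = $9,558.80
Jul 19, 331 sold [LIFO — newest first]: 157 @ $22.40 + 14 @ $22.90 + 121 @ $23.80 + 39 @ $24.95 = $7,690.25
Total COGS = $7,076.10 + $9,558.80 + $7,690.25 = $24,325.15
Ending inventory: 61 @ $24.95 = $1,521.95
Check: goods available $25,847.10 = COGS $24,325.15 + ending $1,521.95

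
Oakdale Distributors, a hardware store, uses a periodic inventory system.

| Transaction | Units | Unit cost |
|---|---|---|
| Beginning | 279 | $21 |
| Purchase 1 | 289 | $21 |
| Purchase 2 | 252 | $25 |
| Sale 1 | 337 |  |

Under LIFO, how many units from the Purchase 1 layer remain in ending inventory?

204

Sale 1 (337) [LIFO — newest first]: 252 @ $25 + 85 @ $21 = $8,085
Ending inventory: 279 @ $21 + 204 @ $21 = $10,143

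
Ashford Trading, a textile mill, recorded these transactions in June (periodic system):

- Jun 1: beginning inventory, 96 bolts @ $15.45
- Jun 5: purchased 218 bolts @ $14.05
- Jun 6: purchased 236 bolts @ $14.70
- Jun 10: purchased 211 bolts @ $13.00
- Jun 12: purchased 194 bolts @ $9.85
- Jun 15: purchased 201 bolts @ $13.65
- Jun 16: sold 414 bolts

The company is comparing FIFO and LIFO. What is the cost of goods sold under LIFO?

COGS = $4,901.55

FIFO COGS: 96 @ $15.45 + 218 @ $14.05 + 100 @ $14.70 = $6,016.10
LIFO COGS: 201 @ $13.65 + 194 @ $9.85 + 19 @ $13.00 = $4,901.55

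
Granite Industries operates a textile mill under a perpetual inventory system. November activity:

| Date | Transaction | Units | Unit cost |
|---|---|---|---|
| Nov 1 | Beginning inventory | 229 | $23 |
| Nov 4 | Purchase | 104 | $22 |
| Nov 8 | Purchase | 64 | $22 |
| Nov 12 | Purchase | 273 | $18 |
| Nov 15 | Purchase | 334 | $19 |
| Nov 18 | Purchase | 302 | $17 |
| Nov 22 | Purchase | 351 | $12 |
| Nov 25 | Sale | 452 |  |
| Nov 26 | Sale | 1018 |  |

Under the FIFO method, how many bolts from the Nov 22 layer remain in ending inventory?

187

Nov 25, 452 sold [FIFO — oldest first]: 229 @ $23 + 104 @ $22 + 64 @ $22 + 55 @ $18 = $9,953
Nov 26, 1018 sold [FIFO — oldest first]: 218 @ $18 + 334 @ $19 + 302 @ $17 + 164 @ $12 = $17,372
Total COGS = $9,953 + $17,372 = $27,325
Ending inventory: 187 @ $12 = $2,244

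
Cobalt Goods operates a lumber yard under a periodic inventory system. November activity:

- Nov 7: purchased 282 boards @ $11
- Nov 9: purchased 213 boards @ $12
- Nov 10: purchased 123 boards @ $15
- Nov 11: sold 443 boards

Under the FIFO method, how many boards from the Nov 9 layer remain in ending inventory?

Nov 11, 443 sold [FIFO — oldest first]: 282 @ $11 + 161 @ $12 = $5,034
Ending inventory: 52 @ $12 + 123 @ $15 = $2,469

52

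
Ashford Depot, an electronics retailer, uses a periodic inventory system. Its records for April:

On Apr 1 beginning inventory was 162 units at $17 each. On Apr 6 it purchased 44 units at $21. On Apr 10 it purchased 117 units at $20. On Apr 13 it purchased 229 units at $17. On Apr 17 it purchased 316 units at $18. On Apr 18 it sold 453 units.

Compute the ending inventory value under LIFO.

Ending inventory = $7,582

Apr 18, 453 sold [LIFO — newest first]: 316 @ $18 + 137 @ $17 = $8,017
Ending inventory: 162 @ $17 + 44 @ $21 + 117 @ $20 + 92 @ $17 = $7,582
Check: goods available $15,599 = COGS $8,017 + ending $7,582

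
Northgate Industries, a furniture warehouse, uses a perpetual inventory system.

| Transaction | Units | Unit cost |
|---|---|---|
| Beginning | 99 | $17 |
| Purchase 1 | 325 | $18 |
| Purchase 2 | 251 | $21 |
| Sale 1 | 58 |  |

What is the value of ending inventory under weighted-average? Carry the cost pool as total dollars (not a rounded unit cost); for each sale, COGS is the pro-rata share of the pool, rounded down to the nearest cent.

After Beginning: 99 on hand, pool $1,683.00 (≈ $17.0000 each)
After Purchase 1: 424 on hand, pool $7,533.00 (≈ $17.7665 each)
After Purchase 2: 675 on hand, pool $12,804.00 (≈ $18.9689 each)
Sale 1, sell 58: 58/675 × $12,804.00 → $1,100.19
Ending inventory (cost pool remaining) = $11,703.81
Check: goods available $12,804.00 = COGS $1,100.19 + ending $11,703.81

Ending inventory = $11,703.81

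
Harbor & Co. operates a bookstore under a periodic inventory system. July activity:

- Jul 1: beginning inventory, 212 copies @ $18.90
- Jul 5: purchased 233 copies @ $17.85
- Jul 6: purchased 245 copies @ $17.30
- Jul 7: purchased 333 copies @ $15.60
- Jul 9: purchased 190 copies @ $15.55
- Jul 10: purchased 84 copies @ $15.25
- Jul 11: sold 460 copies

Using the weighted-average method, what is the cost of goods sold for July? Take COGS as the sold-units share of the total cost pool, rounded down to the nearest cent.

Jul 11, sell 460: 460/1297 × $21,834.65 → $7,743.97
Ending inventory (cost pool remaining) = $14,090.68

COGS = $7,743.97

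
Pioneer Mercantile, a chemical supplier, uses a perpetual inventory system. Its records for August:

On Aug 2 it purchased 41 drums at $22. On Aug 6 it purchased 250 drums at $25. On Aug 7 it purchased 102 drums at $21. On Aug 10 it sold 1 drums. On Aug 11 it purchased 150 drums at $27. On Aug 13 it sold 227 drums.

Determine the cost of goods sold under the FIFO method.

COGS = $5,577

Aug 10, 1 sold [FIFO — oldest first]: 1 @ $22 = $22
Aug 13, 227 sold [FIFO — oldest first]: 40 @ $22 + 187 @ $25 = $5,555
Total COGS = $22 + $5,555 = $5,577
Ending inventory: 63 @ $25 + 102 @ $21 + 150 @ $27 = $7,767
Check: goods available $13,344 = COGS $5,577 + ending $7,767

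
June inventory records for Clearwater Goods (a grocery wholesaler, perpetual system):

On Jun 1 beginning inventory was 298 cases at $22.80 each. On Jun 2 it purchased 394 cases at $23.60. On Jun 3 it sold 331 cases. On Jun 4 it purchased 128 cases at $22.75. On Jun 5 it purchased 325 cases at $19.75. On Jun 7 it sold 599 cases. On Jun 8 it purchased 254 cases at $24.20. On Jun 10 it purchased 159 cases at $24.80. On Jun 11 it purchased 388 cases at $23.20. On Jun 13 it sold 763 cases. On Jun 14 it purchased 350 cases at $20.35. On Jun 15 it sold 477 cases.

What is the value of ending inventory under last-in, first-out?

Ending inventory = $2,872.80

Jun 3, 331 sold [LIFO — newest first]: 331 @ $23.60 = $7,811.60
Jun 7, 599 sold [LIFO — newest first]: 325 @ $19.75 + 128 @ $22.75 + 63 @ $23.60 + 83 @ $22.80 = $12,709.95
Jun 13, 763 sold [LIFO — newest first]: 388 @ $23.20 + 159 @ $24.80 + 216 @ $24.20 = $18,172.00
Jun 15, 477 sold [LIFO — newest first]: 350 @ $20.35 + 38 @ $24.20 + 89 @ $22.80 = $10,071.30
Total COGS = $7,811.60 + $12,709.95 + $18,172.00 + $10,071.30 = $48,764.85
Ending inventory: 126 @ $22.80 = $2,872.80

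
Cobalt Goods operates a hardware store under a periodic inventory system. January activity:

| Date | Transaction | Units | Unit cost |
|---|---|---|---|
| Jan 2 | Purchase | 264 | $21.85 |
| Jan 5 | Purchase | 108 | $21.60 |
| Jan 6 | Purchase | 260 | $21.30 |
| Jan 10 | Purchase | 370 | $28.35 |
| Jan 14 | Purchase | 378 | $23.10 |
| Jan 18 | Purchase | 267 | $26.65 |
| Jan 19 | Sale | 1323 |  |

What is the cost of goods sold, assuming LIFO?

Jan 19, 1323 sold [LIFO — newest first]: 267 @ $26.65 + 378 @ $23.10 + 370 @ $28.35 + 260 @ $21.30 + 48 @ $21.60 = $32,911.65
Ending inventory: 264 @ $21.85 + 60 @ $21.60 = $7,064.40

COGS = $32,911.65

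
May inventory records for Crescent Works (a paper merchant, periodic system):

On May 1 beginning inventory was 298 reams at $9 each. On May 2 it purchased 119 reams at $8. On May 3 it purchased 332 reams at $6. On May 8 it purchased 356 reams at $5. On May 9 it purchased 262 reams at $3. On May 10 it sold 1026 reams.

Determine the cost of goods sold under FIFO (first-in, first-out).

COGS = $7,011

May 10, 1026 sold [FIFO — oldest first]: 298 @ $9 + 119 @ $8 + 332 @ $6 + 277 @ $5 = $7,011
Ending inventory: 79 @ $5 + 262 @ $3 = $1,181
Check: goods available $8,192 = COGS $7,011 + ending $1,181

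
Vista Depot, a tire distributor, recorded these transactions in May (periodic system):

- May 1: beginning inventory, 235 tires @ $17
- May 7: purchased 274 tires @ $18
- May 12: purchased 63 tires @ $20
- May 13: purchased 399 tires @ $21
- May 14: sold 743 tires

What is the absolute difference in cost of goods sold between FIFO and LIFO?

FIFO COGS: 235 @ $17 + 274 @ $18 + 63 @ $20 + 171 @ $21 = $13,778
LIFO COGS: 399 @ $21 + 63 @ $20 + 274 @ $18 + 7 @ $17 = $14,690
Difference = |$13,778 − $14,690| = $912

$912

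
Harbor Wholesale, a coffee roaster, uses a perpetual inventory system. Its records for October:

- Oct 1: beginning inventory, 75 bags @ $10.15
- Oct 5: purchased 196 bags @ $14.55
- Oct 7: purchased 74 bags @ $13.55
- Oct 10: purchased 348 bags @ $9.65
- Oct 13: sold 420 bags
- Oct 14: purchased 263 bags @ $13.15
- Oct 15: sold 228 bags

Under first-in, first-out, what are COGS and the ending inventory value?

Oct 13, 420 sold [FIFO — oldest first]: 75 @ $10.15 + 196 @ $14.55 + 74 @ $13.55 + 75 @ $9.65 = $5,339.50
Oct 15, 228 sold [FIFO — oldest first]: 228 @ $9.65 = $2,200.20
Total COGS = $5,339.50 + $2,200.20 = $7,539.70
Ending inventory: 45 @ $9.65 + 263 @ $13.15 = $3,892.70
Check: goods available $11,432.40 = COGS $7,539.70 + ending $3,892.70

COGS = $7,539.70; ending inventory = $3,892.70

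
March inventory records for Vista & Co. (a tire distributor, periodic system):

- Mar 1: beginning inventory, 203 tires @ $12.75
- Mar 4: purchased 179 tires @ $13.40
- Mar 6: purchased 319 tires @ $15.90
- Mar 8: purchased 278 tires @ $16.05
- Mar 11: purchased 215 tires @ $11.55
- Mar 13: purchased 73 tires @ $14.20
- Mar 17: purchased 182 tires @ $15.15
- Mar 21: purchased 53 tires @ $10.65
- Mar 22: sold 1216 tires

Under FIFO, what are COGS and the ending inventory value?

Mar 22, 1216 sold [FIFO — oldest first]: 203 @ $12.75 + 179 @ $13.40 + 319 @ $15.90 + 278 @ $16.05 + 215 @ $11.55 + 22 @ $14.20 = $17,316.50
Ending inventory: 51 @ $14.20 + 182 @ $15.15 + 53 @ $10.65 = $4,045.95
Check: goods available $21,362.45 = COGS $17,316.50 + ending $4,045.95

COGS = $17,316.50; ending inventory = $4,045.95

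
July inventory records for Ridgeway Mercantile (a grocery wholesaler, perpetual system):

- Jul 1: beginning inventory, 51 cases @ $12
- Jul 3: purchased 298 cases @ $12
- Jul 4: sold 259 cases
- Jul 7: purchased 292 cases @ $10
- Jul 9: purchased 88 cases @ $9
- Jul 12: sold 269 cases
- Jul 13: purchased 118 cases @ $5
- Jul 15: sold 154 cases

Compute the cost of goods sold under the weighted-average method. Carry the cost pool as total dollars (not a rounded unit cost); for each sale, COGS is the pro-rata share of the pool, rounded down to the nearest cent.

After Jul 1: 51 on hand, pool $612.00 (≈ $12.0000 each)
After Jul 3: 349 on hand, pool $4,188.00 (≈ $12.0000 each)
Jul 4, sell 259: 259/349 × $4,188.00 → $3,108.00
After Jul 7: 382 on hand, pool $4,000.00 (≈ $10.4712 each)
After Jul 9: 470 on hand, pool $4,792.00 (≈ $10.1957 each)
Jul 12, sell 269: 269/470 × $4,792.00 → $2,742.65
After Jul 13: 319 on hand, pool $2,639.35 (≈ $8.2738 each)
Jul 15, sell 154: 154/319 × $2,639.35 → $1,274.16
Total COGS = $3,108.00 + $2,742.65 + $1,274.16 = $7,124.81
Ending inventory (cost pool remaining) = $1,365.19

COGS = $7,124.81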